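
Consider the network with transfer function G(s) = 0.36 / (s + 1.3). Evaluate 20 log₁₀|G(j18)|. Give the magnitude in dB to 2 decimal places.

-34.00 dB

|j18 + 1.3| = √(18² + 1.3²) = 18.05
|G(j18)| = 0.36 / 18.05 = 0.019948
20 log₁₀(0.019948) = -34.002 dB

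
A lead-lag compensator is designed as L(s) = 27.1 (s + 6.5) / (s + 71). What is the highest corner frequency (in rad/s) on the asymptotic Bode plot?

Break frequencies occur at each pole and zero magnitude: 6.5 rad/s, 71 rad/s.
The highest is 71 rad/s.

71 rad/s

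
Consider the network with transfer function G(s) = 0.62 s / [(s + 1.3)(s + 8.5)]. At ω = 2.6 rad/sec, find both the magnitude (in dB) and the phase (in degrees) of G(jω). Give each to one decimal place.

|G| = -24.1 dB, ∠G = 9.6 deg

|j2.6| = 2.6
|j2.6 + 1.3| = √(2.6² + 1.3²) = 2.907
|j2.6 + 8.5| = √(2.6² + 8.5²) = 8.889
|G(j2.6)| = 0.62 × 2.6 / (2.907 × 8.889) = 0.062387
20 log₁₀(0.062387) = -24.10 dB
∠(j2.6) = 90.00°
∠(j2.6 + 1.3) = arctan(2.6/1.3) = 63.43°
∠(j2.6 + 8.5) = arctan(2.6/8.5) = 17.01°
∠G(j2.6) = 90.00° − (63.43° + 17.01°) = 9.56°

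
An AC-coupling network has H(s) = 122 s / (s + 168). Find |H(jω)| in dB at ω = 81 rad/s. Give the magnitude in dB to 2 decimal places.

34.48 dB

|j81| = 81
|j81 + 168| = √(81² + 168²) = 186.5
|H(j81)| = 122 × 81 / 186.5 = 52.985
20 log₁₀(52.985) = 34.483 dB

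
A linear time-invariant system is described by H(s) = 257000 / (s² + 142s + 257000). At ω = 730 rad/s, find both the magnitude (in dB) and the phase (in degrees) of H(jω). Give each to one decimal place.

|(j730)² + 142(j730) + 257000| = |-2.759e+05 + j1.0366e+05| = 2.947e+05
|H(j730)| = 257000 / 2.947e+05 = 0.87198
20 log₁₀(0.87198) = -1.19 dB
∠[(j730)² + 142(j730) + 257000] = ∠[-2.759e+05 + j1.0366e+05] = 159.41°
∠H(j730) = −159.41° = -159.41°

|H| = -1.2 dB, ∠H = -159.4°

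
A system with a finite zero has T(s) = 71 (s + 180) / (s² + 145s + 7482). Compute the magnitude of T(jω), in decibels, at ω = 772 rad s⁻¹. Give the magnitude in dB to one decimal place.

|j772 + 180| = √(772² + 180²) = 792.7
|(j772)² + 145(j772) + 7482| = |-5.885e+05 + j1.1194e+05| = 5.991e+05
|T(j772)| = 71 × 792.7 / 5.991e+05 = 0.093952
20 log₁₀(0.093952) = -20.54 dB

-20.5 dB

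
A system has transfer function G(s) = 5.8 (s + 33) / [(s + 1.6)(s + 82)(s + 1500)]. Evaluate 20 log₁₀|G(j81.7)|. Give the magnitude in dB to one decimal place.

-88.9 dB

|j81.7 + 33| = √(81.7² + 33²) = 88.11
|j81.7 + 1.6| = √(81.7² + 1.6²) = 81.72
|j81.7 + 82| = √(81.7² + 82²) = 115.8
|j81.7 + 1500| = √(81.7² + 1500²) = 1502
|G(j81.7)| = 5.8 × 88.11 / (81.72 × 115.8 × 1502) = 3.5966e-05
20 log₁₀(3.5966e-05) = -88.88 dB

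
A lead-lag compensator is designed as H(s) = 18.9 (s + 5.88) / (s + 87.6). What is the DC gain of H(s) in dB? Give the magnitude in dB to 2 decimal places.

2.07 dB

H(0) = 18.9 × 5.88 / 87.6 = 1.2686
20 log₁₀(1.2686) = 2.067 dB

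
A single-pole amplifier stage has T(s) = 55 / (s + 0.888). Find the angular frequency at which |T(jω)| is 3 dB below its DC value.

For a single-pole low-pass, the −3 dB point is at the pole: ω = 0.888 rad/s.

0.888 rad/s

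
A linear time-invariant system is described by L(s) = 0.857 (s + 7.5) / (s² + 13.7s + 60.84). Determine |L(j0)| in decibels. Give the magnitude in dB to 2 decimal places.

L(0) = 0.857 × 7.5 / 60.84 = 0.10565
20 log₁₀(0.10565) = -19.523 dB

-19.52 dB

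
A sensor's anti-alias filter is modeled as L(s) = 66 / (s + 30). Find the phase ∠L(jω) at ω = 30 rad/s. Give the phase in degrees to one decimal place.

-45.0°

∠(j30 + 30) = arctan(30/30) = 45.00°
∠L(j30) = −45.00° = -45.00°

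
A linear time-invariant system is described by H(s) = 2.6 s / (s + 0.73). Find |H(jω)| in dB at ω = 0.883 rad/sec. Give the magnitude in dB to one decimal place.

6.0 dB

|j0.883| = 0.883
|j0.883 + 0.73| = √(0.883² + 0.73²) = 1.146
|H(j0.883)| = 2.6 × 0.883 / 1.146 = 2.0039
20 log₁₀(2.0039) = 6.04 dB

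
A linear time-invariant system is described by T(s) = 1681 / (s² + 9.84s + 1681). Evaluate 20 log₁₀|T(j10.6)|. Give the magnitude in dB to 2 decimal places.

0.58 dB

|(j10.6)² + 9.84(j10.6) + 1681| = |1568.6 + j104.3| = 1572
|T(j10.6)| = 1681 / 1572 = 1.0693
20 log₁₀(1.0693) = 0.582 dB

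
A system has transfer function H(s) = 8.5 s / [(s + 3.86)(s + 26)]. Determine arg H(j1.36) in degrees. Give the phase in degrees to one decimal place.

∠(j1.36) = 90.00°
∠(j1.36 + 3.86) = arctan(1.36/3.86) = 19.41°
∠(j1.36 + 26) = arctan(1.36/26) = 2.99°
∠H(j1.36) = 90.00° − (19.41° + 2.99°) = 67.60°

67.6°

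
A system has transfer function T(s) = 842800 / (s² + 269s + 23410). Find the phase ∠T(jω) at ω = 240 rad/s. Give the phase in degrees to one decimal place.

-117.9°

∠[(j240)² + 269(j240) + 23410] = ∠[-34190 + j64560] = 117.91°
∠T(j240) = −117.91° = -117.91°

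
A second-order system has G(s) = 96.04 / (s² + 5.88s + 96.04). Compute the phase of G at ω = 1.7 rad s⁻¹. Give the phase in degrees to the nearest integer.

∠[(j1.7)² + 5.88(j1.7) + 96.04] = ∠[93.15 + j9.996] = 6.13°
∠G(j1.7) = −6.13° = -6.13°

-6°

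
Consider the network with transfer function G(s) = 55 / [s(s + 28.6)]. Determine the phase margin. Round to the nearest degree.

86°

Gain crossover: |G(jω)| = 1 at ω ≈ 1.92 rad/sec.
∠G(j1.92) = −90° − arctan(1.92/28.6) ≈ -93.84°
PM = 180° + (-93.84°) = 86.16°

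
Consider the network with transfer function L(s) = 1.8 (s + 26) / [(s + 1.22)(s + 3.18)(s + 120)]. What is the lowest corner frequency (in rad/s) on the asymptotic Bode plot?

Break frequencies occur at each pole and zero magnitude: 1.22 rad/s, 3.18 rad/s, 26 rad/s, 120 rad/s.
The lowest is 1.22 rad/s.

1.22 rad/s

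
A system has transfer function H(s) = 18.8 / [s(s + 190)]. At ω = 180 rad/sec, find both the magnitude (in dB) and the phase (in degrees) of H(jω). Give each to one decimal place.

|j180 + 190| = √(180² + 190²) = 261.7
|j180| = 180
|H(j180)| = 18.8 / (261.7 × 180) = 0.00039906
20 log₁₀(0.00039906) = -67.98 dB
∠(j180 + 190) = arctan(180/190) = 43.45°
∠(j180) = 90.00°
∠H(j180) = − (43.45° + 90.00°) = -133.45°

|H| = -68.0 dB, ∠H = -133.5 deg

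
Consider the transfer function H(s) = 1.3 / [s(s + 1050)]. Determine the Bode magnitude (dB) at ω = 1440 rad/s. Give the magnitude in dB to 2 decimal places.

|j1440 + 1050| = √(1440² + 1050²) = 1782
|j1440| = 1440
|H(j1440)| = 1.3 / (1782 × 1440) = 5.0656e-07
20 log₁₀(5.0656e-07) = -125.907 dB

-125.91 dB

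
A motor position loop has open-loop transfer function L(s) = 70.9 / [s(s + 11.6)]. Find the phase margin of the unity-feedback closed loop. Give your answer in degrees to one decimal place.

64.6°

Gain crossover: |L(jω)| = 1 at ω ≈ 5.52 rad s⁻¹.
∠L(j5.52) = −90° − arctan(5.52/11.6) ≈ -115.44°
PM = 180° + (-115.44°) = 64.56°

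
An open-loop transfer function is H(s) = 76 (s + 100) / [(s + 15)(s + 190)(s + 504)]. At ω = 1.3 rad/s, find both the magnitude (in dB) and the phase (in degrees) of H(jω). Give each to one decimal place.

|H| = -45.6 dB, ∠H = -4.7°

|j1.3 + 100| = √(1.3² + 100²) = 100
|j1.3 + 15| = √(1.3² + 15²) = 15.06
|j1.3 + 190| = √(1.3² + 190²) = 190
|j1.3 + 504| = √(1.3² + 504²) = 504
|H(j1.3)| = 76 × 100 / (15.06 × 190 × 504) = 0.0052716
20 log₁₀(0.0052716) = -45.56 dB
∠(j1.3 + 100) = arctan(1.3/100) = 0.74°
∠(j1.3 + 15) = arctan(1.3/15) = 4.95°
∠(j1.3 + 190) = arctan(1.3/190) = 0.39°
∠(j1.3 + 504) = arctan(1.3/504) = 0.15°
∠H(j1.3) = 0.74° − (4.95° + 0.39° + 0.15°) = -4.75°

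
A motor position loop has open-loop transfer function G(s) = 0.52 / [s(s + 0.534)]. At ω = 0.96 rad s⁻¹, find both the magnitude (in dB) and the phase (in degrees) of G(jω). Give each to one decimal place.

|j0.96 + 0.534| = √(0.96² + 0.534²) = 1.099
|j0.96| = 0.96
|G(j0.96)| = 0.52 / (1.099 × 0.96) = 0.49309
20 log₁₀(0.49309) = -6.14 dB
∠(j0.96 + 0.534) = arctan(0.96/0.534) = 60.92°
∠(j0.96) = 90.00°
∠G(j0.96) = − (60.92° + 90.00°) = -150.92°

|G| = -6.1 dB, ∠G = -150.9°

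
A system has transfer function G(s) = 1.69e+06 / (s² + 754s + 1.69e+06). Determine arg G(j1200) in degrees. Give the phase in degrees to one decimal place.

∠[(j1200)² + 754(j1200) + 1.69e+06] = ∠[2.5e+05 + j9.048e+05] = 74.55°
∠G(j1200) = −74.55° = -74.55°

-74.6°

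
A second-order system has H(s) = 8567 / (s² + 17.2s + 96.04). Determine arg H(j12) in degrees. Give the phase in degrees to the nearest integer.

∠[(j12)² + 17.2(j12) + 96.04] = ∠[-47.96 + j206.4] = 103.08°
∠H(j12) = −103.08° = -103.08°

-103°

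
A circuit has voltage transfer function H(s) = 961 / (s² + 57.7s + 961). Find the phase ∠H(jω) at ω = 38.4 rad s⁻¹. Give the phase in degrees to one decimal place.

∠[(j38.4)² + 57.7(j38.4) + 961] = ∠[-513.56 + j2215.7] = 103.05°
∠H(j38.4) = −103.05° = -103.05°

-103.0 deg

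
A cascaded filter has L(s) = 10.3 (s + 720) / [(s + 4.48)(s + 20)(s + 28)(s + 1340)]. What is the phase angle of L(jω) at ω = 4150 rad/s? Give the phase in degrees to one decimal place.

∠(j4150 + 720) = arctan(4150/720) = 80.16°
∠(j4150 + 4.48) = arctan(4150/4.48) = 89.94°
∠(j4150 + 20) = arctan(4150/20) = 89.72°
∠(j4150 + 28) = arctan(4150/28) = 89.61°
∠(j4150 + 1340) = arctan(4150/1340) = 72.11°
∠L(j4150) = 80.16° − (89.94° + 89.72° + 89.61° + 72.11°) = -261.22°

-261.2 deg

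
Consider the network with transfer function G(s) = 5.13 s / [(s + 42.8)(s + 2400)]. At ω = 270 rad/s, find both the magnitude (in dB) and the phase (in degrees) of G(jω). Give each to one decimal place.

|G| = -53.6 dB, ∠G = 2.6°

|j270| = 270
|j270 + 42.8| = √(270² + 42.8²) = 273.4
|j270 + 2400| = √(270² + 2400²) = 2415
|G(j270)| = 5.13 × 270 / (273.4 × 2415) = 0.0020979
20 log₁₀(0.0020979) = -53.56 dB
∠(j270) = 90.00°
∠(j270 + 42.8) = arctan(270/42.8) = 80.99°
∠(j270 + 2400) = arctan(270/2400) = 6.42°
∠G(j270) = 90.00° − (80.99° + 6.42°) = 2.59°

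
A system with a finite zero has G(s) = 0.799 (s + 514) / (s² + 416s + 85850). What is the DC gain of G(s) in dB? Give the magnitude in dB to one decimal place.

-46.4 dB

G(0) = 0.799 × 514 / 85850 = 0.0047838
20 log₁₀(0.0047838) = -46.40 dB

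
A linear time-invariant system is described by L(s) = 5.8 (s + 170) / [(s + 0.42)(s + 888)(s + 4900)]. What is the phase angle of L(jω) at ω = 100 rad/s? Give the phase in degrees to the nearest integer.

∠(j100 + 170) = arctan(100/170) = 30.47°
∠(j100 + 0.42) = arctan(100/0.42) = 89.76°
∠(j100 + 888) = arctan(100/888) = 6.43°
∠(j100 + 4900) = arctan(100/4900) = 1.17°
∠L(j100) = 30.47° − (89.76° + 6.43° + 1.17°) = -66.89°

-67°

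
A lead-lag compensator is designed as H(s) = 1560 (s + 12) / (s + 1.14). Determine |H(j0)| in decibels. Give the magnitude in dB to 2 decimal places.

H(0) = 1560 × 12 / 1.14 = 16421
20 log₁₀(16421) = 84.308 dB

84.31 dB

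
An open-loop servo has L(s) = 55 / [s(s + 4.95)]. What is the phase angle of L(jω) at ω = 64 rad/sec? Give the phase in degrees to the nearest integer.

∠(j64 + 4.95) = arctan(64/4.95) = 85.58°
∠(j64) = 90.00°
∠L(j64) = − (85.58° + 90.00°) = -175.58°

-176 deg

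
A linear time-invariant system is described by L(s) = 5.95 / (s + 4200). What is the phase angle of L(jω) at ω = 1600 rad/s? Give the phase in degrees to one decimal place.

-20.9°

∠(j1600 + 4200) = arctan(1600/4200) = 20.85°
∠L(j1600) = −20.85° = -20.85°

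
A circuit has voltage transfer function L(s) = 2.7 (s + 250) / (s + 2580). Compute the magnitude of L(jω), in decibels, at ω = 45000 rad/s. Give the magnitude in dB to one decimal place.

|j45000 + 250| = √(45000² + 250²) = 4.5e+04
|j45000 + 2580| = √(45000² + 2580²) = 4.507e+04
|L(j45000)| = 2.7 × 4.5e+04 / 4.507e+04 = 2.6956
20 log₁₀(2.6956) = 8.61 dB

8.6 dB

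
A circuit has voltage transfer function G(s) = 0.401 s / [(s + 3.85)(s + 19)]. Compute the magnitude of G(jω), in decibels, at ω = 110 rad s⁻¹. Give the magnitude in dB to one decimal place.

|j110| = 110
|j110 + 3.85| = √(110² + 3.85²) = 110.1
|j110 + 19| = √(110² + 19²) = 111.6
|G(j110)| = 0.401 × 110 / (110.1 × 111.6) = 0.0035901
20 log₁₀(0.0035901) = -48.90 dB

-48.9 dB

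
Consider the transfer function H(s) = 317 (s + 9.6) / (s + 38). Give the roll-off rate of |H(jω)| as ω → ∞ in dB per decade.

With 1 zero and 1 pole, the high-frequency asymptotic slope is 20 × (1 − 1) = 0 dB/decade.

0 dB/decade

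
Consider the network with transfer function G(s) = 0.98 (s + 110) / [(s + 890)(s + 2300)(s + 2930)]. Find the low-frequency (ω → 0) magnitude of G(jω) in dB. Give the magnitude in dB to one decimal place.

G(0) = 0.98 × 110 / (890 × 2300 × 2930) = 1.7974e-08
20 log₁₀(1.7974e-08) = -154.91 dB

-154.9 dB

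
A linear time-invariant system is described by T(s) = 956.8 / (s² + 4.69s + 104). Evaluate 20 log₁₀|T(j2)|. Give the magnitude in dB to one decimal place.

19.6 dB

|(j2)² + 4.69(j2) + 104| = |100 + j9.38| = 100.4
|T(j2)| = 956.8 / 100.4 = 9.5262
20 log₁₀(9.5262) = 19.58 dB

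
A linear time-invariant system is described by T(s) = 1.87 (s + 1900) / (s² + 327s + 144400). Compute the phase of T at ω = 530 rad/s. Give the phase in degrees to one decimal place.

∠(j530 + 1900) = arctan(530/1900) = 15.59°
∠[(j530)² + 327(j530) + 144400] = ∠[-1.365e+05 + j1.7331e+05] = 128.22°
∠T(j530) = 15.59° − 128.22° = -112.64°

-112.6 deg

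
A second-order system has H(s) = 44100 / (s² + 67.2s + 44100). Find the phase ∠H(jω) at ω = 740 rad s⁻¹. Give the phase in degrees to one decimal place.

∠[(j740)² + 67.2(j740) + 44100] = ∠[-5.035e+05 + j49728] = 174.36°
∠H(j740) = −174.36° = -174.36°

-174.4°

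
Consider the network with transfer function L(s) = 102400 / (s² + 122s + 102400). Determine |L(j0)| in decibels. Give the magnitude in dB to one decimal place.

L(0) = 102400 / 102400 = 1
20 log₁₀(1) = 0.00 dB

0.0 dB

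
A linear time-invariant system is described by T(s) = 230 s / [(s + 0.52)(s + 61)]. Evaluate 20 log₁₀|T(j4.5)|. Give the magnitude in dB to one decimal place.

|j4.5| = 4.5
|j4.5 + 0.52| = √(4.5² + 0.52²) = 4.53
|j4.5 + 61| = √(4.5² + 61²) = 61.17
|T(j4.5)| = 230 × 4.5 / (4.53 × 61.17) = 3.7354
20 log₁₀(3.7354) = 11.45 dB

11.4 dB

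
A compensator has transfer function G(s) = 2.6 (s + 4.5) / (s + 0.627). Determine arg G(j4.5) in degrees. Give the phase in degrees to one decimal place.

-37.1°

∠(j4.5 + 4.5) = arctan(4.5/4.5) = 45.00°
∠(j4.5 + 0.627) = arctan(4.5/0.627) = 82.07°
∠G(j4.5) = 45.00° − 82.07° = -37.07°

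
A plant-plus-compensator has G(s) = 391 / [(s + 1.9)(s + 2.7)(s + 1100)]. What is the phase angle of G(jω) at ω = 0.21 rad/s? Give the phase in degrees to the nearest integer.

∠(j0.21 + 1.9) = arctan(0.21/1.9) = 6.31°
∠(j0.21 + 2.7) = arctan(0.21/2.7) = 4.45°
∠(j0.21 + 1100) = arctan(0.21/1100) = 0.01°
∠G(j0.21) = − (6.31° + 4.45° + 0.01°) = -10.77°

-11 deg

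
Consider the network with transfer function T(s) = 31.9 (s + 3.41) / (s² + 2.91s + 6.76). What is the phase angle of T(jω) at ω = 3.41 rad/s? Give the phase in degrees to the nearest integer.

∠(j3.41 + 3.41) = arctan(3.41/3.41) = 45.00°
∠[(j3.41)² + 2.91(j3.41) + 6.76] = ∠[-4.8681 + j9.9231] = 116.13°
∠T(j3.41) = 45.00° − 116.13° = -71.13°

-71°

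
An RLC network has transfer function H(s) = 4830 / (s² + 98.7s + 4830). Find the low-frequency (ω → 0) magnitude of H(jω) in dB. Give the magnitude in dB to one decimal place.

0.0 dB

H(0) = 4830 / 4830 = 1
20 log₁₀(1) = 0.00 dB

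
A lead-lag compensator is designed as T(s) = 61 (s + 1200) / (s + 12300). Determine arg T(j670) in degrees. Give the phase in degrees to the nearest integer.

∠(j670 + 1200) = arctan(670/1200) = 29.18°
∠(j670 + 12300) = arctan(670/12300) = 3.12°
∠T(j670) = 29.18° − 3.12° = 26.06°

26°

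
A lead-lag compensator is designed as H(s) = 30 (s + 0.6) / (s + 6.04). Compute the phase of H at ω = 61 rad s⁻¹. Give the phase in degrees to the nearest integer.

∠(j61 + 0.6) = arctan(61/0.6) = 89.44°
∠(j61 + 6.04) = arctan(61/6.04) = 84.35°
∠H(j61) = 89.44° − 84.35° = 5.09°

5°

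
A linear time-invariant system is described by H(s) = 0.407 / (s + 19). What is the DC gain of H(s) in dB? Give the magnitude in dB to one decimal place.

H(0) = 0.407 / 19 = 0.021421
20 log₁₀(0.021421) = -33.38 dB

-33.4 dB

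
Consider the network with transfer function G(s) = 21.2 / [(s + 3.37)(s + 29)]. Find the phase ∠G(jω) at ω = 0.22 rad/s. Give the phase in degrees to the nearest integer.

-4 deg

∠(j0.22 + 3.37) = arctan(0.22/3.37) = 3.74°
∠(j0.22 + 29) = arctan(0.22/29) = 0.43°
∠G(j0.22) = − (3.74° + 0.43°) = -4.17°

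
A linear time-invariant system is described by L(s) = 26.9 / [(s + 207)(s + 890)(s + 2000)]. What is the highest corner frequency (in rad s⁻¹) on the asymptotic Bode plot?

2000 rad s⁻¹

Break frequencies occur at each pole and zero magnitude: 207 rad s⁻¹, 890 rad s⁻¹, 2000 rad s⁻¹.
The highest is 2000 rad s⁻¹.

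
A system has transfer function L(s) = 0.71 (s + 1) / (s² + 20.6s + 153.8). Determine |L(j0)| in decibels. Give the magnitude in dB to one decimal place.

-46.7 dB

L(0) = 0.71 × 1 / 153.8 = 0.0046164
20 log₁₀(0.0046164) = -46.71 dB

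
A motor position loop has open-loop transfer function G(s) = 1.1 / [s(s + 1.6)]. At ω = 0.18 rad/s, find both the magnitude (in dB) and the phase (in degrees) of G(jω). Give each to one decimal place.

|j0.18 + 1.6| = √(0.18² + 1.6²) = 1.61
|j0.18| = 0.18
|G(j0.18)| = 1.1 / (1.61 × 0.18) = 3.7955
20 log₁₀(3.7955) = 11.59 dB
∠(j0.18 + 1.6) = arctan(0.18/1.6) = 6.42°
∠(j0.18) = 90.00°
∠G(j0.18) = − (6.42° + 90.00°) = -96.42°

|G| = 11.6 dB, ∠G = -96.4°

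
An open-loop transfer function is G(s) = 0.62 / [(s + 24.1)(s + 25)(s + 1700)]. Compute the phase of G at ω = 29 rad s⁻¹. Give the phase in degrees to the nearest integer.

-100°

∠(j29 + 24.1) = arctan(29/24.1) = 50.27°
∠(j29 + 25) = arctan(29/25) = 49.24°
∠(j29 + 1700) = arctan(29/1700) = 0.98°
∠G(j29) = − (50.27° + 49.24° + 0.98°) = -100.49°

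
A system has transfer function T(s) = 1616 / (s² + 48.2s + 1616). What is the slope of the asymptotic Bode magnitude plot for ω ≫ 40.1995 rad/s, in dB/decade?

-40 dB/decade

With 0 zeros and 2 poles, the high-frequency asymptotic slope is 20 × (0 − 2) = -40 dB/decade.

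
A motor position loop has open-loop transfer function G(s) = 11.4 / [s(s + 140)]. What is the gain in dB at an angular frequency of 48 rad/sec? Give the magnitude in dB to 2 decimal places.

|j48 + 140| = √(48² + 140²) = 148
|j48| = 48
|G(j48)| = 11.4 / (148 × 48) = 0.0016047
20 log₁₀(0.0016047) = -55.892 dB

-55.89 dB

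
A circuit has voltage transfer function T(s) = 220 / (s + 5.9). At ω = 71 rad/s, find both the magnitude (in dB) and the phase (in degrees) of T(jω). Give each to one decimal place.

|T| = 9.8 dB, ∠T = -85.2°

|j71 + 5.9| = √(71² + 5.9²) = 71.24
|T(j71)| = 220 / 71.24 = 3.0879
20 log₁₀(3.0879) = 9.79 dB
∠(j71 + 5.9) = arctan(71/5.9) = 85.25°
∠T(j71) = −85.25° = -85.25°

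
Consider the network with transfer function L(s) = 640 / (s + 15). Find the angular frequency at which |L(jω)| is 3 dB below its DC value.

15 rad/sec

For a single-pole low-pass, the −3 dB point is at the pole: ω = 15 rad/sec.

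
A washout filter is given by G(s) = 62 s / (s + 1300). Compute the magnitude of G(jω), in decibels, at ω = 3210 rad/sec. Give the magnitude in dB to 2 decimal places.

35.19 dB

|j3210| = 3210
|j3210 + 1300| = √(3210² + 1300²) = 3463
|G(j3210)| = 62 × 3210 / 3463 = 57.466
20 log₁₀(57.466) = 35.188 dB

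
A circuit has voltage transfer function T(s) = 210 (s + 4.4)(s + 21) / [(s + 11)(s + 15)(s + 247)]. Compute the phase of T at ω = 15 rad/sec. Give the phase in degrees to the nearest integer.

7°

∠(j15 + 4.4) = arctan(15/4.4) = 73.65°
∠(j15 + 21) = arctan(15/21) = 35.54°
∠(j15 + 11) = arctan(15/11) = 53.75°
∠(j15 + 15) = arctan(15/15) = 45.00°
∠(j15 + 247) = arctan(15/247) = 3.48°
∠T(j15) = 73.65° + 35.54° − (53.75° + 45.00° + 3.48°) = 6.97°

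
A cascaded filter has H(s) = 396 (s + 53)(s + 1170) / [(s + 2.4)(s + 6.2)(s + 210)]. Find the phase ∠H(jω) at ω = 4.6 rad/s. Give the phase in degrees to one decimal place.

∠(j4.6 + 53) = arctan(4.6/53) = 4.96°
∠(j4.6 + 1170) = arctan(4.6/1170) = 0.23°
∠(j4.6 + 2.4) = arctan(4.6/2.4) = 62.45°
∠(j4.6 + 6.2) = arctan(4.6/6.2) = 36.57°
∠(j4.6 + 210) = arctan(4.6/210) = 1.25°
∠H(j4.6) = 4.96° + 0.23° − (62.45° + 36.57° + 1.25°) = -95.09°

-95.1°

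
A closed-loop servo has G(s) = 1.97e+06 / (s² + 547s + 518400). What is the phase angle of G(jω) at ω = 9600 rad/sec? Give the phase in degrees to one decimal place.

-176.7°

∠[(j9600)² + 547(j9600) + 518400] = ∠[-9.1642e+07 + j5.2512e+06] = 176.72°
∠G(j9600) = −176.72° = -176.72°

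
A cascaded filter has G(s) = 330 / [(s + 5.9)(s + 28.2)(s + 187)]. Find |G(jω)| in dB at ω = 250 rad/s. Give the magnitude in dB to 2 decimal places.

-95.49 dB

|j250 + 5.9| = √(250² + 5.9²) = 250.1
|j250 + 28.2| = √(250² + 28.2²) = 251.6
|j250 + 187| = √(250² + 187²) = 312.2
|G(j250)| = 330 / (250.1 × 251.6 × 312.2) = 1.6801e-05
20 log₁₀(1.6801e-05) = -95.493 dB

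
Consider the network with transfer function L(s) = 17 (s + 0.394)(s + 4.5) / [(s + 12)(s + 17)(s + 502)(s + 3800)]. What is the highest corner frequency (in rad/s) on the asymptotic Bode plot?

3800 rad/s

Break frequencies occur at each pole and zero magnitude: 0.394 rad/s, 4.5 rad/s, 12 rad/s, 17 rad/s, 502 rad/s, 3800 rad/s.
The highest is 3800 rad/s.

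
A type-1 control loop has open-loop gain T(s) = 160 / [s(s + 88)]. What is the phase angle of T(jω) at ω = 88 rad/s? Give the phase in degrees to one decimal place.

-135.0°

∠(j88 + 88) = arctan(88/88) = 45.00°
∠(j88) = 90.00°
∠T(j88) = − (45.00° + 90.00°) = -135.00°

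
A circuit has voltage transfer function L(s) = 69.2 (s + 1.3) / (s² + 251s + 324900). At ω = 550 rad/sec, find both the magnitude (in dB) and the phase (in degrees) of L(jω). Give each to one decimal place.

|j550 + 1.3| = √(550² + 1.3²) = 550
|(j550)² + 251(j550) + 324900| = |22400 + j1.3805e+05| = 1.399e+05
|L(j550)| = 69.2 × 550 / 1.399e+05 = 0.27214
20 log₁₀(0.27214) = -11.30 dB
∠(j550 + 1.3) = arctan(550/1.3) = 89.86°
∠[(j550)² + 251(j550) + 324900] = ∠[22400 + j1.3805e+05] = 80.78°
∠L(j550) = 89.86° − 80.78° = 9.08°

|L| = -11.3 dB, ∠L = 9.1°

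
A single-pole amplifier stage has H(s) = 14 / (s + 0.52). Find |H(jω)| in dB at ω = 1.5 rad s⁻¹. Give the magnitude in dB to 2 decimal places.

18.91 dB

|j1.5 + 0.52| = √(1.5² + 0.52²) = 1.588
|H(j1.5)| = 14 / 1.588 = 8.8185
20 log₁₀(8.8185) = 18.908 dB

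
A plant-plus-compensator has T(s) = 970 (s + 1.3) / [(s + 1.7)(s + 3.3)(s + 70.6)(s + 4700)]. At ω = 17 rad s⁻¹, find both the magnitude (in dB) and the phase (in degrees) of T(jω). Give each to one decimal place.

|j17 + 1.3| = √(17² + 1.3²) = 17.05
|j17 + 1.7| = √(17² + 1.7²) = 17.08
|j17 + 3.3| = √(17² + 3.3²) = 17.32
|j17 + 70.6| = √(17² + 70.6²) = 72.62
|j17 + 4700| = √(17² + 4700²) = 4700
|T(j17)| = 970 × 17.05 / (17.08 × 17.32 × 72.62 × 4700) = 0.00016378
20 log₁₀(0.00016378) = -75.71 dB
∠(j17 + 1.3) = arctan(17/1.3) = 85.63°
∠(j17 + 1.7) = arctan(17/1.7) = 84.29°
∠(j17 + 3.3) = arctan(17/3.3) = 79.01°
∠(j17 + 70.6) = arctan(17/70.6) = 13.54°
∠(j17 + 4700) = arctan(17/4700) = 0.21°
∠T(j17) = 85.63° − (84.29° + 79.01° + 13.54° + 0.21°) = -91.42°

|T| = -75.7 dB, ∠T = -91.4 deg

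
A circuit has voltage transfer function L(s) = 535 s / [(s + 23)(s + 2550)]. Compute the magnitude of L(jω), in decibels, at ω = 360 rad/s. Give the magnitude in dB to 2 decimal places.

-13.67 dB

|j360| = 360
|j360 + 23| = √(360² + 23²) = 360.7
|j360 + 2550| = √(360² + 2550²) = 2575
|L(j360)| = 535 × 360 / (360.7 × 2575) = 0.20732
20 log₁₀(0.20732) = -13.667 dB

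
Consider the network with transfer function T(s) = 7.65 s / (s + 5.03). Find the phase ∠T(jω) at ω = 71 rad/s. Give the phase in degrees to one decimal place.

4.1 deg

∠(j71) = 90.00°
∠(j71 + 5.03) = arctan(71/5.03) = 85.95°
∠T(j71) = 90.00° − 85.95° = 4.05°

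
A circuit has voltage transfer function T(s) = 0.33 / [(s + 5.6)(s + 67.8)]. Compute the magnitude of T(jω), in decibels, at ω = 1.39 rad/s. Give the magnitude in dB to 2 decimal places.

-61.48 dB

|j1.39 + 5.6| = √(1.39² + 5.6²) = 5.77
|j1.39 + 67.8| = √(1.39² + 67.8²) = 67.81
|T(j1.39)| = 0.33 / (5.77 × 67.81) = 0.00084338
20 log₁₀(0.00084338) = -61.480 dB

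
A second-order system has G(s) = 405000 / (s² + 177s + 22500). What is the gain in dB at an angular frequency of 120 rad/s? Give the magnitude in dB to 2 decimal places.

25.02 dB

|(j120)² + 177(j120) + 22500| = |8100 + j21240| = 2.273e+04
|G(j120)| = 405000 / 2.273e+04 = 17.816
20 log₁₀(17.816) = 25.016 dB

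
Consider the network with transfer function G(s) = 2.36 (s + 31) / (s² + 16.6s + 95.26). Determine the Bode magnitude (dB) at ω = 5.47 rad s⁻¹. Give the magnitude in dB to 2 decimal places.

-3.56 dB

|j5.47 + 31| = √(5.47² + 31²) = 31.48
|(j5.47)² + 16.6(j5.47) + 95.26| = |65.339 + j90.802| = 111.9
|G(j5.47)| = 2.36 × 31.48 / 111.9 = 0.66409
20 log₁₀(0.66409) = -3.555 dB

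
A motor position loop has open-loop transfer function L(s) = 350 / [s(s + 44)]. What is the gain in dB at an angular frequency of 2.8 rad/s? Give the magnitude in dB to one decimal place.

|j2.8 + 44| = √(2.8² + 44²) = 44.09
|j2.8| = 2.8
|L(j2.8)| = 350 / (44.09 × 2.8) = 2.8352
20 log₁₀(2.8352) = 9.05 dB

9.1 dB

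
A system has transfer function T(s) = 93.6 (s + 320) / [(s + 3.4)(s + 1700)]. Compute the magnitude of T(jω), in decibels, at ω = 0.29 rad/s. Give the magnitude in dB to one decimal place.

|j0.29 + 320| = √(0.29² + 320²) = 320
|j0.29 + 3.4| = √(0.29² + 3.4²) = 3.412
|j0.29 + 1700| = √(0.29² + 1700²) = 1700
|T(j0.29)| = 93.6 × 320 / (3.412 × 1700) = 5.1633
20 log₁₀(5.1633) = 14.26 dB

14.3 dB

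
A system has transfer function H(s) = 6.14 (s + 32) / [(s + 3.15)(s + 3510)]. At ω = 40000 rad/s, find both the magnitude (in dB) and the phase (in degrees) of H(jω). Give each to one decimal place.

|H| = -76.3 dB, ∠H = -85.0°

|j40000 + 32| = √(40000² + 32²) = 4e+04
|j40000 + 3.15| = √(40000² + 3.15²) = 4e+04
|j40000 + 3510| = √(40000² + 3510²) = 4.015e+04
|H(j40000)| = 6.14 × 4e+04 / (4e+04 × 4.015e+04) = 0.00015291
20 log₁₀(0.00015291) = -76.31 dB
∠(j40000 + 32) = arctan(40000/32) = 89.95°
∠(j40000 + 3.15) = arctan(40000/3.15) = 90.00°
∠(j40000 + 3510) = arctan(40000/3510) = 84.99°
∠H(j40000) = 89.95° − (90.00° + 84.99°) = -85.03°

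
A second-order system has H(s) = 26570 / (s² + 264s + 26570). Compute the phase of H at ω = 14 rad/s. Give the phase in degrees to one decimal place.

∠[(j14)² + 264(j14) + 26570] = ∠[26374 + j3696] = 7.98°
∠H(j14) = −7.98° = -7.98°

-8.0°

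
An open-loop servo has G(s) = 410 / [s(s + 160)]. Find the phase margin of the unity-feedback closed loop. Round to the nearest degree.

Gain crossover: |G(jω)| = 1 at ω ≈ 2.56 rad s⁻¹.
∠G(j2.56) = −90° − arctan(2.56/160) ≈ -90.92°
PM = 180° + (-90.92°) = 89.08°

89°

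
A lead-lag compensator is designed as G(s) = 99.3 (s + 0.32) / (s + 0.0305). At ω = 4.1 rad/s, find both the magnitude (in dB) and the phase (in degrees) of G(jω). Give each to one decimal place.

|j4.1 + 0.32| = √(4.1² + 0.32²) = 4.112
|j4.1 + 0.0305| = √(4.1² + 0.0305²) = 4.1
|G(j4.1)| = 99.3 × 4.112 / 4.1 = 99.599
20 log₁₀(99.599) = 39.97 dB
∠(j4.1 + 0.32) = arctan(4.1/0.32) = 85.54°
∠(j4.1 + 0.0305) = arctan(4.1/0.0305) = 89.57°
∠G(j4.1) = 85.54° − 89.57° = -4.04°

|G| = 40.0 dB, ∠G = -4.0°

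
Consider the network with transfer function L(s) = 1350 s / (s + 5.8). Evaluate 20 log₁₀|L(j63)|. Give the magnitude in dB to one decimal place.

|j63| = 63
|j63 + 5.8| = √(63² + 5.8²) = 63.27
|L(j63)| = 1350 × 63 / 63.27 = 1344.3
20 log₁₀(1344.3) = 62.57 dB

62.6 dB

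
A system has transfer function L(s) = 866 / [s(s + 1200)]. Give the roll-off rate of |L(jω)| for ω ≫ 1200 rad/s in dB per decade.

With 0 zeros and 2 poles, the high-frequency asymptotic slope is 20 × (0 − 2) = -40 dB/decade.

-40 dB/decade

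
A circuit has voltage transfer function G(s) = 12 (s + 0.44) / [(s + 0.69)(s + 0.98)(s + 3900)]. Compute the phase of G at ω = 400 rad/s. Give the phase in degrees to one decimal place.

∠(j400 + 0.44) = arctan(400/0.44) = 89.94°
∠(j400 + 0.69) = arctan(400/0.69) = 89.90°
∠(j400 + 0.98) = arctan(400/0.98) = 89.86°
∠(j400 + 3900) = arctan(400/3900) = 5.86°
∠G(j400) = 89.94° − (89.90° + 89.86° + 5.86°) = -95.68°

-95.7 deg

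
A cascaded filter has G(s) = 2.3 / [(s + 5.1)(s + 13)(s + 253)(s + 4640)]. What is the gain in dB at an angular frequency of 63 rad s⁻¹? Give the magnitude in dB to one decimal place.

-186.6 dB

|j63 + 5.1| = √(63² + 5.1²) = 63.21
|j63 + 13| = √(63² + 13²) = 64.33
|j63 + 253| = √(63² + 253²) = 260.7
|j63 + 4640| = √(63² + 4640²) = 4640
|G(j63)| = 2.3 / (63.21 × 64.33 × 260.7 × 4640) = 4.6755e-10
20 log₁₀(4.6755e-10) = -186.60 dB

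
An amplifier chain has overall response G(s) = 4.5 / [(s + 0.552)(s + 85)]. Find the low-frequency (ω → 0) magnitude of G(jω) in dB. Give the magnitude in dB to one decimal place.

G(0) = 4.5 / (0.552 × 85) = 0.095908
20 log₁₀(0.095908) = -20.36 dB

-20.4 dB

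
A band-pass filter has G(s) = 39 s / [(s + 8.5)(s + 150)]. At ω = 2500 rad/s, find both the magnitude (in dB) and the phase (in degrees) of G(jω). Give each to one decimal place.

|G| = -36.2 dB, ∠G = -86.4°

|j2500| = 2500
|j2500 + 8.5| = √(2500² + 8.5²) = 2500
|j2500 + 150| = √(2500² + 150²) = 2504
|G(j2500)| = 39 × 2500 / (2500 × 2504) = 0.015572
20 log₁₀(0.015572) = -36.15 dB
∠(j2500) = 90.00°
∠(j2500 + 8.5) = arctan(2500/8.5) = 89.81°
∠(j2500 + 150) = arctan(2500/150) = 86.57°
∠G(j2500) = 90.00° − (89.81° + 86.57°) = -86.37°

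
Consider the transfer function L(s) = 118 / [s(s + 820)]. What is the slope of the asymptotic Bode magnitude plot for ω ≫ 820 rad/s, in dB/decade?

With 0 zeros and 2 poles, the high-frequency asymptotic slope is 20 × (0 − 2) = -40 dB/decade.

-40 dB/decade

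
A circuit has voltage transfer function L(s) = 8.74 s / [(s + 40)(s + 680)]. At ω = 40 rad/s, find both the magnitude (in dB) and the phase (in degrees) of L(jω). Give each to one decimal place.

|j40| = 40
|j40 + 40| = √(40² + 40²) = 56.57
|j40 + 680| = √(40² + 680²) = 681.2
|L(j40)| = 8.74 × 40 / (56.57 × 681.2) = 0.0090727
20 log₁₀(0.0090727) = -40.85 dB
∠(j40) = 90.00°
∠(j40 + 40) = arctan(40/40) = 45.00°
∠(j40 + 680) = arctan(40/680) = 3.37°
∠L(j40) = 90.00° − (45.00° + 3.37°) = 41.63°

|L| = -40.8 dB, ∠L = 41.6°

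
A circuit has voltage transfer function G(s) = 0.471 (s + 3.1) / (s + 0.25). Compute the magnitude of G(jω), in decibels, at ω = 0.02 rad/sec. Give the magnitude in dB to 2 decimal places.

15.30 dB

|j0.02 + 3.1| = √(0.02² + 3.1²) = 3.1
|j0.02 + 0.25| = √(0.02² + 0.25²) = 0.2508
|G(j0.02)| = 0.471 × 3.1 / 0.2508 = 5.8219
20 log₁₀(5.8219) = 15.301 dB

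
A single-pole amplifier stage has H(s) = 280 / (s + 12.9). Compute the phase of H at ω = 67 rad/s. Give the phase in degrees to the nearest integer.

∠(j67 + 12.9) = arctan(67/12.9) = 79.10°
∠H(j67) = −79.10° = -79.10°

-79°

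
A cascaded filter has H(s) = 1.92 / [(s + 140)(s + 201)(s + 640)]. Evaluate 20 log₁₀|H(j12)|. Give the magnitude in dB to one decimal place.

|j12 + 140| = √(12² + 140²) = 140.5
|j12 + 201| = √(12² + 201²) = 201.4
|j12 + 640| = √(12² + 640²) = 640.1
|H(j12)| = 1.92 / (140.5 × 201.4 × 640.1) = 1.0601e-07
20 log₁₀(1.0601e-07) = -139.49 dB

-139.5 dB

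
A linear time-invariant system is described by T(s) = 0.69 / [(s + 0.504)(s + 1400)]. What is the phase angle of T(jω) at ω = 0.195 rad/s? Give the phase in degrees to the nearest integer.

∠(j0.195 + 0.504) = arctan(0.195/0.504) = 21.15°
∠(j0.195 + 1400) = arctan(0.195/1400) = 0.01°
∠T(j0.195) = − (21.15° + 0.01°) = -21.16°

-21°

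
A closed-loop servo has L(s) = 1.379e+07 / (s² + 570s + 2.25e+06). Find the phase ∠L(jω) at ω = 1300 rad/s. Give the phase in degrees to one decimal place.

∠[(j1300)² + 570(j1300) + 2.25e+06] = ∠[5.6e+05 + j7.41e+05] = 52.92°
∠L(j1300) = −52.92° = -52.92°

-52.9°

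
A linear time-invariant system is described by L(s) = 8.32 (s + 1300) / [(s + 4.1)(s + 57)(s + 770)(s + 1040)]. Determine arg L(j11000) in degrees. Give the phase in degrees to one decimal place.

∠(j11000 + 1300) = arctan(11000/1300) = 83.26°
∠(j11000 + 4.1) = arctan(11000/4.1) = 89.98°
∠(j11000 + 57) = arctan(11000/57) = 89.70°
∠(j11000 + 770) = arctan(11000/770) = 86.00°
∠(j11000 + 1040) = arctan(11000/1040) = 84.60°
∠L(j11000) = 83.26° − (89.98° + 89.70° + 86.00° + 84.60°) = -267.02°

-267.0 deg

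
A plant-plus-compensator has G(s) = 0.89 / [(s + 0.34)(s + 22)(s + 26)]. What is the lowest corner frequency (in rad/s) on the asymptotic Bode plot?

Break frequencies occur at each pole and zero magnitude: 0.34 rad/s, 22 rad/s, 26 rad/s.
The lowest is 0.34 rad/s.

0.34 rad/s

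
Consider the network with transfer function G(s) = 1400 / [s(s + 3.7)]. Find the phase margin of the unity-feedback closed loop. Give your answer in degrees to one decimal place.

Gain crossover: |G(jω)| = 1 at ω ≈ 37.3 rad s⁻¹.
∠G(j37.3) = −90° − arctan(37.3/3.7) ≈ -174.34°
PM = 180° + (-174.34°) = 5.66°

5.7 deg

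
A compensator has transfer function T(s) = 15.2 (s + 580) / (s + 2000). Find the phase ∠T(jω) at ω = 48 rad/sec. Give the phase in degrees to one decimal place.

3.4°

∠(j48 + 580) = arctan(48/580) = 4.73°
∠(j48 + 2000) = arctan(48/2000) = 1.37°
∠T(j48) = 4.73° − 1.37° = 3.36°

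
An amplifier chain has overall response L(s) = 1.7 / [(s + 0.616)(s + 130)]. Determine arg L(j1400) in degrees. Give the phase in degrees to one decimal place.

-174.7°

∠(j1400 + 0.616) = arctan(1400/0.616) = 89.97°
∠(j1400 + 130) = arctan(1400/130) = 84.69°
∠L(j1400) = − (89.97° + 84.69°) = -174.67°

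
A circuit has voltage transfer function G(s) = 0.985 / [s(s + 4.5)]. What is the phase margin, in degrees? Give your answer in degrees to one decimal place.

Gain crossover: |G(jω)| = 1 at ω ≈ 0.219 rad s⁻¹.
∠G(j0.219) = −90° − arctan(0.219/4.5) ≈ -92.78°
PM = 180° + (-92.78°) = 87.22°

87.2 deg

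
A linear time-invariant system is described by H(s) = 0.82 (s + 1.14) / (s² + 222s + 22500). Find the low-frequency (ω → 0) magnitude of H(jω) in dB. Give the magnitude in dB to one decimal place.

H(0) = 0.82 × 1.14 / 22500 = 4.1547e-05
20 log₁₀(4.1547e-05) = -87.63 dB

-87.6 dB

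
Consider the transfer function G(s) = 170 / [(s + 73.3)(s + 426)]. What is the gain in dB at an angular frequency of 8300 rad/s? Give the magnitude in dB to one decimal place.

|j8300 + 73.3| = √(8300² + 73.3²) = 8300
|j8300 + 426| = √(8300² + 426²) = 8311
|G(j8300)| = 170 / (8300 × 8311) = 2.4644e-06
20 log₁₀(2.4644e-06) = -112.17 dB

-112.2 dB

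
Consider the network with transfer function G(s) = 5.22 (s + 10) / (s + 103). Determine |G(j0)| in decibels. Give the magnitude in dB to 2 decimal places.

-5.90 dB

G(0) = 5.22 × 10 / 103 = 0.5068
20 log₁₀(0.5068) = -5.903 dB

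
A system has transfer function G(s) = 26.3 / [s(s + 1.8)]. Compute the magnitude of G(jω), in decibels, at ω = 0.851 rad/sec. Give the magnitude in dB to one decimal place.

23.8 dB

|j0.851 + 1.8| = √(0.851² + 1.8²) = 1.991
|j0.851| = 0.851
|G(j0.851)| = 26.3 / (1.991 × 0.851) = 15.522
20 log₁₀(15.522) = 23.82 dB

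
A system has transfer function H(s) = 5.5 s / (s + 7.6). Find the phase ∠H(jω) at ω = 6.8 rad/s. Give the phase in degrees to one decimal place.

∠(j6.8) = 90.00°
∠(j6.8 + 7.6) = arctan(6.8/7.6) = 41.82°
∠H(j6.8) = 90.00° − 41.82° = 48.18°

48.2°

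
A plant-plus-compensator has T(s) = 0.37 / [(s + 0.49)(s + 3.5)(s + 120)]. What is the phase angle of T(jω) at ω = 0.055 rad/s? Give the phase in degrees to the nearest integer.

∠(j0.055 + 0.49) = arctan(0.055/0.49) = 6.40°
∠(j0.055 + 3.5) = arctan(0.055/3.5) = 0.90°
∠(j0.055 + 120) = arctan(0.055/120) = 0.03°
∠T(j0.055) = − (6.40° + 0.90° + 0.03°) = -7.33°

-7 deg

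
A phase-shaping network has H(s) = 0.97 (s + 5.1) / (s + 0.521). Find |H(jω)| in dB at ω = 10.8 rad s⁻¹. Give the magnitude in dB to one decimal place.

0.6 dB

|j10.8 + 5.1| = √(10.8² + 5.1²) = 11.94
|j10.8 + 0.521| = √(10.8² + 0.521²) = 10.81
|H(j10.8)| = 0.97 × 11.94 / 10.81 = 1.0715
20 log₁₀(1.0715) = 0.60 dB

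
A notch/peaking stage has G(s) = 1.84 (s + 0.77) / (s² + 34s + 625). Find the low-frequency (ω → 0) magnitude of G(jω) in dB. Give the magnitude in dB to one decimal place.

G(0) = 1.84 × 0.77 / 625 = 0.0022669
20 log₁₀(0.0022669) = -52.89 dB

-52.9 dB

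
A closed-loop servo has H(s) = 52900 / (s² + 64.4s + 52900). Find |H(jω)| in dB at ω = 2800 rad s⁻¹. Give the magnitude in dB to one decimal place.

-43.4 dB

|(j2800)² + 64.4(j2800) + 52900| = |-7.7871e+06 + j1.8032e+05| = 7.789e+06
|H(j2800)| = 52900 / 7.789e+06 = 0.0067915
20 log₁₀(0.0067915) = -43.36 dB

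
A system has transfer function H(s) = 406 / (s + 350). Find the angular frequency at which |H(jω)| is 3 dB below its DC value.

350 rad/s

For a single-pole low-pass, the −3 dB point is at the pole: ω = 350 rad/s.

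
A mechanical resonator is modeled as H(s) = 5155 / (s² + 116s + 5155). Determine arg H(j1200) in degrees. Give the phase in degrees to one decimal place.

-174.5°

∠[(j1200)² + 116(j1200) + 5155] = ∠[-1.4348e+06 + j1.392e+05] = 174.46°
∠H(j1200) = −174.46° = -174.46°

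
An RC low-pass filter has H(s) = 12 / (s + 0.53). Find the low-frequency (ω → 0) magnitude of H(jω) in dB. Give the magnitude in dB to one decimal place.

H(0) = 12 / 0.53 = 22.642
20 log₁₀(22.642) = 27.10 dB

27.1 dB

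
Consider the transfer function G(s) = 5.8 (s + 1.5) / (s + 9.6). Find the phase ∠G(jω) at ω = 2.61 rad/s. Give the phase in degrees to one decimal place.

∠(j2.61 + 1.5) = arctan(2.61/1.5) = 60.11°
∠(j2.61 + 9.6) = arctan(2.61/9.6) = 15.21°
∠G(j2.61) = 60.11° − 15.21° = 44.90°

44.9°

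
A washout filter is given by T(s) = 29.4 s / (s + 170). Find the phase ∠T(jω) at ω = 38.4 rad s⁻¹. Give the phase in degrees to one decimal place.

77.3°

∠(j38.4) = 90.00°
∠(j38.4 + 170) = arctan(38.4/170) = 12.73°
∠T(j38.4) = 90.00° − 12.73° = 77.27°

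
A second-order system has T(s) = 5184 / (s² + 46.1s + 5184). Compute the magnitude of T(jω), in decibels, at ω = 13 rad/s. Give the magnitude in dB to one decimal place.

|(j13)² + 46.1(j13) + 5184| = |5015 + j599.3| = 5051
|T(j13)| = 5184 / 5051 = 1.0264
20 log₁₀(1.0264) = 0.23 dB

0.2 dB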